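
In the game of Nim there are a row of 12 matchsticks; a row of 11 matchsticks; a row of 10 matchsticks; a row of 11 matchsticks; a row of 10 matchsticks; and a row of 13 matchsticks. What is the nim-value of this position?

1

Nim-sum: 12 XOR 11 XOR 10 XOR 11 XOR 10 XOR 13 = 1.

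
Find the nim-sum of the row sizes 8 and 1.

Nim-sum: 8 ^ 1 = 9.

9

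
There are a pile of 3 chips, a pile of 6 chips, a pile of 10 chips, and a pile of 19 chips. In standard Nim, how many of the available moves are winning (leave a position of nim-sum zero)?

1

Write each in binary and XOR column by column:
  00011  (3)
  00110  (6)
  01010  (10)
  10011  (19)
  -----
  11100  (28)
The overall nim-sum is X = 28. A pile of size p has a winning move iff p XOR X < p (reduce it to p XOR X).
  3: 3 XOR 28 = 31 ≥ 3 — no move.
  6: 6 XOR 28 = 26 ≥ 6 — no move.
  10: 10 XOR 28 = 22 ≥ 10 — no move.
  19: 19 XOR 28 = 15 < 19 — winning move (to 15).
That gives 1 winning move.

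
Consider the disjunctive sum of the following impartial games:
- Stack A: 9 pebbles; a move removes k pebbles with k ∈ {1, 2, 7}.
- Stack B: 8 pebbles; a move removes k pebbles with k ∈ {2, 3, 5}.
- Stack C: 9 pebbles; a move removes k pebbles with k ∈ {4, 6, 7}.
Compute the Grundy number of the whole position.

2

For stack A, compute g(0), g(1), … with moves {1, 2, 7}:
g(0) = mex{} = 0
g(1) = mex{0} = 1
g(2) = mex{0,1} = 2
g(3) = mex{1,2} = 0
g(4) = mex{0,2} = 1
g(5) = mex{0,1} = 2
g(6) = mex{1,2} = 0
g(7) = mex{0,2} = 1
g(8) = mex{0,1} = 2
g(9) = mex{1,2} = 0
So g(9) = 0.
For stack B, compute g(0), g(1), … with moves {2, 3, 5}:
g(0) = mex{} = 0
g(1) = mex{} = 0
g(2) = mex{0} = 1
g(3) = mex{0} = 1
g(4) = mex{0,1} = 2
g(5) = mex{0,1} = 2
g(6) = mex{0,1,2} = 3
g(7) = mex{1,2} = 0
g(8) = mex{1,2,3} = 0
So g(8) = 0.
For stack C, compute g(0), g(1), … with moves {4, 6, 7}:
k:     0  1  2  3  4  5  6  7  8  9
g(k):  0  0  0  0  1  1  1  1  2  2
So g(9) = 2.
The value of a disjunctive sum is the nim-sum of the parts.
Combined value = 0 XOR 0 XOR 2 = 2.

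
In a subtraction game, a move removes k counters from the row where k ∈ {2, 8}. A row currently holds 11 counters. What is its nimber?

0

Grundy values for subtraction set {2, 8}:
g(0) = mex{} = 0
g(1) = mex{} = 0
g(2) = mex{0} = 1
g(3) = mex{0} = 1
g(4) = mex{1} = 0
g(5) = mex{1} = 0
g(6) = mex{0} = 1
g(7) = mex{0} = 1
g(8) = mex{0,1} = 2
g(9) = mex{0,1} = 2
g(10) = mex{1,2} = 0
g(11) = mex{1,2} = 0
So g(11) = 0.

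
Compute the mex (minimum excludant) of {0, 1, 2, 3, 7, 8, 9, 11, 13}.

4

The values 0, 1, 2, 3 are all present; 4 is the first non-negative integer missing from the set.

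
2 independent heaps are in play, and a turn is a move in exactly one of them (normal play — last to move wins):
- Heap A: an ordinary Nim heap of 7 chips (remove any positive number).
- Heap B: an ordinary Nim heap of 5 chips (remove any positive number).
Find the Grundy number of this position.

Heap A is a plain Nim heap of size 7, so its Grundy value is 7.
Heap B is a plain Nim heap of size 5, so its Grundy value is 5.
The value of a disjunctive sum is the nim-sum of the parts.
Combined value = 7 ⊕ 5 = 2.

2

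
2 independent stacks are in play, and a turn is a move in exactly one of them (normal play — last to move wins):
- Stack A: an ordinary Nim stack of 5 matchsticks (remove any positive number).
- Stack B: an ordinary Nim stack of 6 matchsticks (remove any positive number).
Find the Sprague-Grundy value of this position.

Stack A is a plain Nim stack of size 5, so its Grundy value is 5.
Stack B is a plain Nim stack of size 6, so its Grundy value is 6.
By the Sprague-Grundy theorem, the Grundy value of a sum of independent games is the XOR of the component values.
Combined value = 5 XOR 6 = 3.

3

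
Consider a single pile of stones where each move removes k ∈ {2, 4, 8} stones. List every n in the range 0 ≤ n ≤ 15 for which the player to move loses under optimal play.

Compute g(0), g(1), … for moves {2, 4, 8}:
k:     0  1  2  3  4  5  6  7  8  9 10 11 12 13 14 15
g(k):  0  0  1  1  2  2  0  0  1  1  2  2  0  0  1  1
The P-positions (g = 0) in 0..15 are 0, 1, 6, 7, 12, 13.

0, 1, 6, 7, 12, 13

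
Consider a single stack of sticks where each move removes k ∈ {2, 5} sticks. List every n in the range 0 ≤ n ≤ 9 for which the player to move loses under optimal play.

Build the Grundy sequence with g(k) = mex{g(k−s) : s ∈ {2, 5}, s ≤ k}:
k:     0  1  2  3  4  5  6  7  8  9
g(k):  0  0  1  1  0  2  1  0  0  1
The P-positions (g = 0) in 0..9 are 0, 1, 4, 7, 8.

0, 1, 4, 7, 8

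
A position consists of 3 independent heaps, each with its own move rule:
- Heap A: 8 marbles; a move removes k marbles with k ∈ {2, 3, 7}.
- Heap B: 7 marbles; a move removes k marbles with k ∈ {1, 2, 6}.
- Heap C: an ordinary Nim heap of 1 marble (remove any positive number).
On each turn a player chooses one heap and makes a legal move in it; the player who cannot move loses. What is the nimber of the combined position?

0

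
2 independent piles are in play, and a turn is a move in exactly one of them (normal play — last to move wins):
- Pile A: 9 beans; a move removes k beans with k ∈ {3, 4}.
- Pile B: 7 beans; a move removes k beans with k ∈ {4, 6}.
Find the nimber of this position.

Build the Grundy sequence for pile A with g(k) = mex{g(k−s) : s ∈ {3, 4}, s ≤ k}:
k:     0  1  2  3  4  5  6  7  8  9
g(k):  0  0  0  1  1  1  2  0  0  0
So g(9) = 0.
Build the Grundy sequence for pile B with g(k) = mex{g(k−s) : s ∈ {4, 6}, s ≤ k}:
g(0) = mex{} = 0
g(1) = mex{} = 0
g(2) = mex{} = 0
g(3) = mex{} = 0
g(4) = mex{0} = 1
g(5) = mex{0} = 1
g(6) = mex{0} = 1
g(7) = mex{0} = 1
So g(7) = 1.
The value of a disjunctive sum is the nim-sum of the parts.
Combined value = 0 XOR 1 = 1.

1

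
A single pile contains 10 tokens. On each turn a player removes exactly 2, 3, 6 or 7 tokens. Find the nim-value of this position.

Grundy values for subtraction set {2, 3, 6, 7}:
g(0) = mex{} = 0
g(1) = mex{} = 0
g(2) = mex{0} = 1
g(3) = mex{0} = 1
g(4) = mex{0,1} = 2
g(5) = mex{1} = 0
g(6) = mex{0,1,2} = 3
g(7) = mex{0,2} = 1
g(8) = mex{0,1,3} = 2
g(9) = mex{1,3} = 0
g(10) = mex{1,2} = 0
So g(10) = 0.

0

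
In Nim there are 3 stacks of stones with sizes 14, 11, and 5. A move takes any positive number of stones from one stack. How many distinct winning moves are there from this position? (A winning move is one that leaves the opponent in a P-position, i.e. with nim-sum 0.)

0

Compute the nim-sum pairwise:
14 ^ 11 = 5
5 ^ 5 = 0
The nim-sum is already 0, so every move leaves a nonzero nim-sum — there are no winning moves.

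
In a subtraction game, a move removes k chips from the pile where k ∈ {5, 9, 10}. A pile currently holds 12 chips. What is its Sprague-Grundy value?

2

Grundy values for subtraction set {5, 9, 10}:
k:     0  1  2  3  4  5  6  7  8  9 10 11 12
g(k):  0  0  0  0  0  1  1  1  1  1  2  2  2
So g(12) = 2.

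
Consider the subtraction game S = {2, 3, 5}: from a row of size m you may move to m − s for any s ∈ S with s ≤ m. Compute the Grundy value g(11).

Grundy values for subtraction set {2, 3, 5}:
k:     0  1  2  3  4  5  6  7  8  9 10 11
g(k):  0  0  1  1  2  2  3  0  0  1  1  2
So g(11) = 2.

2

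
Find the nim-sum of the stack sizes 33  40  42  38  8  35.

46

Nim-sum: 33 ⊕ 40 ⊕ 42 ⊕ 38 ⊕ 8 ⊕ 35 = 46.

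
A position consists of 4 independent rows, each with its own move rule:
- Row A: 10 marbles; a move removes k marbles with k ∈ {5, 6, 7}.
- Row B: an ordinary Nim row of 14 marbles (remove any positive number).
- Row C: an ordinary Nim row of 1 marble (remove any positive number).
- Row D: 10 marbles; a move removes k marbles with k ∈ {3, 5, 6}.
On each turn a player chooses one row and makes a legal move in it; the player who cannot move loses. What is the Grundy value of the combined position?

13

Grundy values for row A (subtraction set {5, 6, 7}):
k:     0  1  2  3  4  5  6  7  8  9 10
g(k):  0  0  0  0  0  1  1  1  1  1  2
So g(10) = 2.
Row B is a plain Nim row of size 14, so its Grundy value is 14.
Row C is a plain Nim row of size 1, so its Grundy value is 1.
Grundy values for row D (subtraction set {3, 5, 6}):
g(0) = mex{} = 0
g(1) = mex{} = 0
g(2) = mex{} = 0
g(3) = mex{0} = 1
g(4) = mex{0} = 1
g(5) = mex{0} = 1
g(6) = mex{0,1} = 2
g(7) = mex{0,1} = 2
g(8) = mex{0,1} = 2
g(9) = mex{1,2} = 0
g(10) = mex{1,2} = 0
So g(10) = 0.
The value of a disjunctive sum is the nim-sum of the parts.
Combined value = 2 ⊕ 14 ⊕ 1 ⊕ 0 = 13.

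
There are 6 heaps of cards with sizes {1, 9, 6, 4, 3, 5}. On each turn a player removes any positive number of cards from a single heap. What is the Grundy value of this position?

12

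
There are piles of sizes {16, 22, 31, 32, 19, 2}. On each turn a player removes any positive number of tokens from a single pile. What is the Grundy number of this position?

Bitwise XOR of the heap sizes:
  010000  (16)
  010110  (22)
  011111  (31)
  100000  (32)
  010011  (19)
  000010  (2)
  ------
  101000  (40)

40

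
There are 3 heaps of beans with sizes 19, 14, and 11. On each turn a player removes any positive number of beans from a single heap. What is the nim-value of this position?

Bitwise XOR of the heap sizes:
  10011  (19)
  01110  (14)
  01011  (11)
  -----
  10110  (22)

22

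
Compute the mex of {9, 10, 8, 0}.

1

0 is in the set but 1 is not, so the mex is 1.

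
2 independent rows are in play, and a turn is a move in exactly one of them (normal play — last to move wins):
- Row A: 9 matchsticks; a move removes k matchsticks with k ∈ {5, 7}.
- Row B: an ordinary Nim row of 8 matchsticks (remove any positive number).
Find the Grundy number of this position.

9

For row A, compute g(0), g(1), … with moves {5, 7}:
k:     0  1  2  3  4  5  6  7  8  9
g(k):  0  0  0  0  0  1  1  1  1  1
So g(9) = 1.
Row B is a plain Nim row of size 8, so its Grundy value is 8.
By the Sprague-Grundy theorem, the Grundy value of a sum of independent games is the XOR of the component values.
Combined value = 1 ⊕ 8 = 9.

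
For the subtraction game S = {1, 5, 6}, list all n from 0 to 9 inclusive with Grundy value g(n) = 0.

0, 2, 4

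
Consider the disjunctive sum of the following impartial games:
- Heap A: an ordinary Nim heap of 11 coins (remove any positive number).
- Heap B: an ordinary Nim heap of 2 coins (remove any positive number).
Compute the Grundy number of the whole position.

Heap A is a plain Nim heap of size 11, so its Grundy value is 11.
Heap B is a plain Nim heap of size 2, so its Grundy value is 2.
The value of a disjunctive sum is the nim-sum of the parts.
Combined value = 11 XOR 2 = 9.

9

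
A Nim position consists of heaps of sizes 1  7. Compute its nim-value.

6

Nim-sum: 1 XOR 7 = 6.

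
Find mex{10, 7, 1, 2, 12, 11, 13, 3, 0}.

The values 0, 1, 2, 3 are all present; 4 is the first non-negative integer missing from the set.

4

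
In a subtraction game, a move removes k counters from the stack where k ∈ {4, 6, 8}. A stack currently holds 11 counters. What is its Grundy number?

2

Grundy values for subtraction set {4, 6, 8}:
g(0) = mex{} = 0
g(1) = mex{} = 0
g(2) = mex{} = 0
g(3) = mex{} = 0
g(4) = mex{0} = 1
g(5) = mex{0} = 1
g(6) = mex{0} = 1
g(7) = mex{0} = 1
g(8) = mex{0,1} = 2
g(9) = mex{0,1} = 2
g(10) = mex{0,1} = 2
g(11) = mex{0,1} = 2
So g(11) = 2.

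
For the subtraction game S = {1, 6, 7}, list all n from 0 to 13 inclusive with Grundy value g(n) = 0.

0, 2, 4, 12

Compute g(0), g(1), … for moves {1, 6, 7}:
k:     0  1  2  3  4  5  6  7  8  9 10 11 12 13
g(k):  0  1  0  1  0  1  2  3  2  3  2  3  0  1
The P-positions (g = 0) in 0..13 are 0, 2, 4, 12.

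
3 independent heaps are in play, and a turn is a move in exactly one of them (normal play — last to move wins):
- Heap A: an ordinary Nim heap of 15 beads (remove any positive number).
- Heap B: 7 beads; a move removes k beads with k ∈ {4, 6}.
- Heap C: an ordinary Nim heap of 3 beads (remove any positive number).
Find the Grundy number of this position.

Heap A is a plain Nim heap of size 15, so its Grundy value is 15.
Grundy values for heap B (subtraction set {4, 6}):
g(0) = mex{} = 0
g(1) = mex{} = 0
g(2) = mex{} = 0
g(3) = mex{} = 0
g(4) = mex{0} = 1
g(5) = mex{0} = 1
g(6) = mex{0} = 1
g(7) = mex{0} = 1
So g(7) = 1.
Heap C is a plain Nim heap of size 3, so its Grundy value is 3.
The value of a disjunctive sum is the nim-sum of the parts.
Combined value = 15 ⊕ 1 ⊕ 3 = 13.

13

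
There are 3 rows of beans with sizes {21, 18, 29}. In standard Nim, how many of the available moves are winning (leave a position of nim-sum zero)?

3

Compute the nim-sum pairwise:
21 XOR 18 = 7
7 XOR 29 = 26
The overall nim-sum is X = 26. A row of size p has a winning move iff p XOR X < p (reduce it to p XOR X).
  21: 21 XOR 26 = 15 < 21 — winning move (to 15).
  18: 18 XOR 26 = 8 < 18 — winning move (to 8).
  29: 29 XOR 26 = 7 < 29 — winning move (to 7).
That gives 3 winning moves.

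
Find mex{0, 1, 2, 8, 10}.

3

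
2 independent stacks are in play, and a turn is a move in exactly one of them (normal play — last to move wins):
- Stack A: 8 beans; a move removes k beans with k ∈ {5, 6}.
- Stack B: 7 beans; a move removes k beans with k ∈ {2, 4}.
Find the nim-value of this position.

For stack A, compute g(0), g(1), … with moves {5, 6}:
k:     0  1  2  3  4  5  6  7  8
g(k):  0  0  0  0  0  1  1  1  1
So g(8) = 1.
Build the Grundy sequence for stack B with g(k) = mex{g(k−s) : s ∈ {2, 4}, s ≤ k}:
k:     0  1  2  3  4  5  6  7
g(k):  0  0  1  1  2  2  0  0
So g(7) = 0.
The value of a disjunctive sum is the nim-sum of the parts.
Combined value = 1 XOR 0 = 1.

1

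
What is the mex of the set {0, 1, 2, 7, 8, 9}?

The values 0, 1, 2 are all present; 3 is the first non-negative integer missing from the set.

3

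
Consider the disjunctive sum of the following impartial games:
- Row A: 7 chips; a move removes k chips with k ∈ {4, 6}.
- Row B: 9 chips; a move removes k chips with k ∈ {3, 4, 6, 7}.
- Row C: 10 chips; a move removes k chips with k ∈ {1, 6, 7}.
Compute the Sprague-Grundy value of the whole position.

0

Grundy values for row A (subtraction set {4, 6}):
g(0) = mex{} = 0
g(1) = mex{} = 0
g(2) = mex{} = 0
g(3) = mex{} = 0
g(4) = mex{0} = 1
g(5) = mex{0} = 1
g(6) = mex{0} = 1
g(7) = mex{0} = 1
So g(7) = 1.
Build the Grundy sequence for row B with g(k) = mex{g(k−s) : s ∈ {3, 4, 6, 7}, s ≤ k}:
g(0) = mex{} = 0
g(1) = mex{} = 0
g(2) = mex{} = 0
g(3) = mex{0} = 1
g(4) = mex{0} = 1
g(5) = mex{0} = 1
g(6) = mex{0,1} = 2
g(7) = mex{0,1} = 2
g(8) = mex{0,1} = 2
g(9) = mex{0,1,2} = 3
So g(9) = 3.
Build the Grundy sequence for row C with g(k) = mex{g(k−s) : s ∈ {1, 6, 7}, s ≤ k}:
k:     0  1  2  3  4  5  6  7  8  9 10
g(k):  0  1  0  1  0  1  2  3  2  3  2
So g(10) = 2.
The value of a disjunctive sum is the nim-sum of the parts.
Combined value = 1 XOR 3 XOR 2 = 0.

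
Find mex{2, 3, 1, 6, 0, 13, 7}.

4

The values 0, 1, 2, 3 are all present; 4 is the first non-negative integer missing from the set.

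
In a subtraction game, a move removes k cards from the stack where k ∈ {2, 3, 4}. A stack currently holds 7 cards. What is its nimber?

Build the Grundy sequence with g(k) = mex{g(k−s) : s ∈ {2, 3, 4}, s ≤ k}:
k:     0  1  2  3  4  5  6  7
g(k):  0  0  1  1  2  2  0  0
So g(7) = 0.

0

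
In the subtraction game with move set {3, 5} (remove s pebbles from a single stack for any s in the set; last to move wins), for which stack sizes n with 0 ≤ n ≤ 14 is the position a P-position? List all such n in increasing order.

0, 1, 2, 8, 9, 10

Grundy values for subtraction set {3, 5}:
k:     0  1  2  3  4  5  6  7  8  9 10 11 12 13 14
g(k):  0  0  0  1  1  1  2  2  0  0  0  1  1  1  2
The P-positions (g = 0) in 0..14 are 0, 1, 2, 8, 9, 10.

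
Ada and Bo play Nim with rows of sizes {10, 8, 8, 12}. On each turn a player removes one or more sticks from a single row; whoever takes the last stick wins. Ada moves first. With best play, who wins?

Ada wins

Nim-sum: 10 ⊕ 8 ⊕ 8 ⊕ 12 = 6.
The nim-sum is 6 ≠ 0, so this is an N-position: the player to move can win; Ada has a winning move.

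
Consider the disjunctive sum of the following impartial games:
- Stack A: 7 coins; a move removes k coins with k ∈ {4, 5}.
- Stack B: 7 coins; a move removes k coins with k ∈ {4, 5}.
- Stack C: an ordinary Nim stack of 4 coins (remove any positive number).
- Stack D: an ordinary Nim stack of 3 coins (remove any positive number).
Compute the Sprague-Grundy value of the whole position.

7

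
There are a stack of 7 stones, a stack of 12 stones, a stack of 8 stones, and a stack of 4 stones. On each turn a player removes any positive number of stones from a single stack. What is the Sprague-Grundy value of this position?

7

Compute the nim-sum pairwise:
7 ⊕ 12 = 11
11 ⊕ 8 = 3
3 ⊕ 4 = 7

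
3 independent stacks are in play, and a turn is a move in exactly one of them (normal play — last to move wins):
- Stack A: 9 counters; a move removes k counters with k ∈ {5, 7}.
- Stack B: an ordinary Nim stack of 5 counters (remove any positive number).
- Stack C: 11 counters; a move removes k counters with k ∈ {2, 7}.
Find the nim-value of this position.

5

Grundy values for stack A (subtraction set {5, 7}):
k:     0  1  2  3  4  5  6  7  8  9
g(k):  0  0  0  0  0  1  1  1  1  1
So g(9) = 1.
Stack B is a plain Nim stack of size 5, so its Grundy value is 5.
For stack C, compute g(0), g(1), … with moves {2, 7}:
k:     0  1  2  3  4  5  6  7  8  9 10 11
g(k):  0  0  1  1  0  0  1  1  2  0  0  1
So g(11) = 1.
By the Sprague-Grundy theorem, the Grundy value of a sum of independent games is the XOR of the component values.
Combined value = 1 XOR 5 XOR 1 = 5.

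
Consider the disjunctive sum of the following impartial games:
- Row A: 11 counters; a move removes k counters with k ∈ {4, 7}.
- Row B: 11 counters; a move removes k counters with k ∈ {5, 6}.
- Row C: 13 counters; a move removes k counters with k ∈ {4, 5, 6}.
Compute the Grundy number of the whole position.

0

Build the Grundy sequence for row A with g(k) = mex{g(k−s) : s ∈ {4, 7}, s ≤ k}:
g(0) = mex{} = 0
g(1) = mex{} = 0
g(2) = mex{} = 0
g(3) = mex{} = 0
g(4) = mex{0} = 1
g(5) = mex{0} = 1
g(6) = mex{0} = 1
g(7) = mex{0} = 1
g(8) = mex{0,1} = 2
g(9) = mex{0,1} = 2
g(10) = mex{0,1} = 2
g(11) = mex{1} = 0
So g(11) = 0.
For row B, compute g(0), g(1), … with moves {5, 6}:
k:     0  1  2  3  4  5  6  7  8  9 10 11
g(k):  0  0  0  0  0  1  1  1  1  1  2  0
So g(11) = 0.
Build the Grundy sequence for row C with g(k) = mex{g(k−s) : s ∈ {4, 5, 6}, s ≤ k}:
g(0) = mex{} = 0
g(1) = mex{} = 0
g(2) = mex{} = 0
g(3) = mex{} = 0
g(4) = mex{0} = 1
g(5) = mex{0} = 1
g(6) = mex{0} = 1
g(7) = mex{0} = 1
g(8) = mex{0,1} = 2
g(9) = mex{0,1} = 2
g(10) = mex{1} = 0
g(11) = mex{1} = 0
g(12) = mex{1,2} = 0
g(13) = mex{1,2} = 0
So g(13) = 0.
By the Sprague-Grundy theorem, the Grundy value of a sum of independent games is the XOR of the component values.
Combined value = 0 XOR 0 XOR 0 = 0.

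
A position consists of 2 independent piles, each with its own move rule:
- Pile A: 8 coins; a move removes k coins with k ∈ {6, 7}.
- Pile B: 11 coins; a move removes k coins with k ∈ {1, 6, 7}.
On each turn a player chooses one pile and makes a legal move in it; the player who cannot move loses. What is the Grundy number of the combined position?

2

For pile A, compute g(0), g(1), … with moves {6, 7}:
g(0) = mex{} = 0
g(1) = mex{} = 0
g(2) = mex{} = 0
g(3) = mex{} = 0
g(4) = mex{} = 0
g(5) = mex{} = 0
g(6) = mex{0} = 1
g(7) = mex{0} = 1
g(8) = mex{0} = 1
So g(8) = 1.
For pile B, compute g(0), g(1), … with moves {1, 6, 7}:
g(0) = mex{} = 0
g(1) = mex{0} = 1
g(2) = mex{1} = 0
g(3) = mex{0} = 1
g(4) = mex{1} = 0
g(5) = mex{0} = 1
g(6) = mex{0,1} = 2
g(7) = mex{0,1,2} = 3
g(8) = mex{0,1,3} = 2
g(9) = mex{0,1,2} = 3
g(10) = mex{0,1,3} = 2
g(11) = mex{0,1,2} = 3
So g(11) = 3.
The value of a disjunctive sum is the nim-sum of the parts.
Combined value = 1 ⊕ 3 = 2.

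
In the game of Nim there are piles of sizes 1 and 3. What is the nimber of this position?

2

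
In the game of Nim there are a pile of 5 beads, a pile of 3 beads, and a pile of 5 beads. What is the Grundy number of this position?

3

Compute the nim-sum pairwise:
5 XOR 3 = 6
6 XOR 5 = 3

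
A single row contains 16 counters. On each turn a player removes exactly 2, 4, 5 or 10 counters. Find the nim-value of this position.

1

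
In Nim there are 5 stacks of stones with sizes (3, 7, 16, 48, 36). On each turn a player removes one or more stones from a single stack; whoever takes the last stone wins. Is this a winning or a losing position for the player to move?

Losing position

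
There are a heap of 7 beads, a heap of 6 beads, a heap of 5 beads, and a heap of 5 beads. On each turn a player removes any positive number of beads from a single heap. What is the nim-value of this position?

Compute the nim-sum pairwise:
7 ^ 6 = 1
1 ^ 5 = 4
4 ^ 5 = 1

1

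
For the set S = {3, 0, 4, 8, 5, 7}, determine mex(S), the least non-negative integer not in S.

1

0 is in the set but 1 is not, so the mex is 1.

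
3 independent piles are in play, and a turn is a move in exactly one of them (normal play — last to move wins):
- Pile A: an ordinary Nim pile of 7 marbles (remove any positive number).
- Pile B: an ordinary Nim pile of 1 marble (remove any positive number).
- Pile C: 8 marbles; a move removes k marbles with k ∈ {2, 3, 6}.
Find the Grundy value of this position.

Pile A is a plain Nim pile of size 7, so its Grundy value is 7.
Pile B is a plain Nim pile of size 1, so its Grundy value is 1.
Build the Grundy sequence for pile C with g(k) = mex{g(k−s) : s ∈ {2, 3, 6}, s ≤ k}:
k:     0  1  2  3  4  5  6  7  8
g(k):  0  0  1  1  2  0  3  1  2
So g(8) = 2.
By the Sprague-Grundy theorem, the Grundy value of a sum of independent games is the XOR of the component values.
Combined value = 7 ⊕ 1 ⊕ 2 = 4.

4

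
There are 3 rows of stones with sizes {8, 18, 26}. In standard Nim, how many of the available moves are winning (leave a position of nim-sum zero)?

0

Compute the nim-sum pairwise:
8 XOR 18 = 26
26 XOR 26 = 0
The nim-sum is already 0, so every move leaves a nonzero nim-sum — there are no winning moves.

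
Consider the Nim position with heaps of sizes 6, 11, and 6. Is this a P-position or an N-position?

N-position

Compute the nim-sum pairwise:
6 XOR 11 = 13
13 XOR 6 = 11
The nim-sum is 11 ≠ 0, so this is an N-position: the player to move can win.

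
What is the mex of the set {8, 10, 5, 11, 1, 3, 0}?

2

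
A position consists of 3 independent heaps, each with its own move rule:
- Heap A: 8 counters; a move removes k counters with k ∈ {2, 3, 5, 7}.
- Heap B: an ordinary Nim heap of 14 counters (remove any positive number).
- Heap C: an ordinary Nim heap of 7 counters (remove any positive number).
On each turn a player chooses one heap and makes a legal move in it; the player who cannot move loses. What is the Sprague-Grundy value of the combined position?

13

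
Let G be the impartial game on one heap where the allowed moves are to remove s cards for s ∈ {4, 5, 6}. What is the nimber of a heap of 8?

Compute g(0), g(1), … for moves {4, 5, 6}:
g(0) = mex{} = 0
g(1) = mex{} = 0
g(2) = mex{} = 0
g(3) = mex{} = 0
g(4) = mex{0} = 1
g(5) = mex{0} = 1
g(6) = mex{0} = 1
g(7) = mex{0} = 1
g(8) = mex{0,1} = 2
So g(8) = 2.

2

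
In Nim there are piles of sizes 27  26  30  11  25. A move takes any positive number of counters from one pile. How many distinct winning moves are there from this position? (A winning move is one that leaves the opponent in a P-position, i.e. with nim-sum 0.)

5

Compute the nim-sum pairwise:
27 ^ 26 = 1
1 ^ 30 = 31
31 ^ 11 = 20
20 ^ 25 = 13
The overall nim-sum is X = 13. A pile of size p has a winning move iff p XOR X < p (reduce it to p XOR X).
  27: 27 XOR 13 = 22 < 27 — winning move (to 22).
  26: 26 XOR 13 = 23 < 26 — winning move (to 23).
  30: 30 XOR 13 = 19 < 30 — winning move (to 19).
  11: 11 XOR 13 = 6 < 11 — winning move (to 6).
  25: 25 XOR 13 = 20 < 25 — winning move (to 20).
That gives 5 winning moves.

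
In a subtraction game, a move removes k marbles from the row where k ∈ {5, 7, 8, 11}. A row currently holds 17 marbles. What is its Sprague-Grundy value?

Build the Grundy sequence with g(k) = mex{g(k−s) : s ∈ {5, 7, 8, 11}, s ≤ k}:
k:     0  1  2  3  4  5  6  7  8  9 10 11 12 13 14 15 16 17
g(k):  0  0  0  0  0  1  1  1  1  1  2  2  2  2  2  3  0  0
So g(17) = 0.

0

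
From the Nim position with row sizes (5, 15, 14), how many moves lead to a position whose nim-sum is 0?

Compute the nim-sum pairwise:
5 XOR 15 = 10
10 XOR 14 = 4
The overall nim-sum is X = 4. A row of size p has a winning move iff p XOR X < p (reduce it to p XOR X).
  5: 5 XOR 4 = 1 < 5 — winning move (to 1).
  15: 15 XOR 4 = 11 < 15 — winning move (to 11).
  14: 14 XOR 4 = 10 < 14 — winning move (to 10).
That gives 3 winning moves.

3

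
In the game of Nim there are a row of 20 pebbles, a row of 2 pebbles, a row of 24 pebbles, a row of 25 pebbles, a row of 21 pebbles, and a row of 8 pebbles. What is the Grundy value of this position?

10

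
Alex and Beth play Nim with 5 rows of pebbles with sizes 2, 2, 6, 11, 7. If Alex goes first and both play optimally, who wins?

Alex wins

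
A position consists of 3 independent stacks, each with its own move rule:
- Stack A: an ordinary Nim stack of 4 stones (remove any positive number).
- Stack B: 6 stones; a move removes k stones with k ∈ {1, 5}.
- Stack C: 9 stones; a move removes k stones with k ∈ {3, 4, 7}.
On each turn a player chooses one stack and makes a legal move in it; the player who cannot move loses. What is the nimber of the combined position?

7

Stack A is a plain Nim stack of size 4, so its Grundy value is 4.
For stack B, compute g(0), g(1), … with moves {1, 5}:
g(0) = mex{} = 0
g(1) = mex{0} = 1
g(2) = mex{1} = 0
g(3) = mex{0} = 1
g(4) = mex{1} = 0
g(5) = mex{0} = 1
g(6) = mex{1} = 0
So g(6) = 0.
Build the Grundy sequence for stack C with g(k) = mex{g(k−s) : s ∈ {3, 4, 7}, s ≤ k}:
g(0) = mex{} = 0
g(1) = mex{} = 0
g(2) = mex{} = 0
g(3) = mex{0} = 1
g(4) = mex{0} = 1
g(5) = mex{0} = 1
g(6) = mex{0,1} = 2
g(7) = mex{0,1} = 2
g(8) = mex{0,1} = 2
g(9) = mex{0,1,2} = 3
So g(9) = 3.
The value of a disjunctive sum is the nim-sum of the parts.
Combined value = 4 XOR 0 XOR 3 = 7.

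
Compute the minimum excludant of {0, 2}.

0 is in the set but 1 is not, so the mex is 1.

1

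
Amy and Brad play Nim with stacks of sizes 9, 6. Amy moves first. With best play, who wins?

Amy wins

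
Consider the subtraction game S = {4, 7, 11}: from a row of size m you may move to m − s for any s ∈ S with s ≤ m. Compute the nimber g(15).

0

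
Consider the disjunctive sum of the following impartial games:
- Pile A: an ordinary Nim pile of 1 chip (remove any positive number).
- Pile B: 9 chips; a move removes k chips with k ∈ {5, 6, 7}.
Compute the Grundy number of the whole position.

0

Pile A is a plain Nim pile of size 1, so its Grundy value is 1.
Build the Grundy sequence for pile B with g(k) = mex{g(k−s) : s ∈ {5, 6, 7}, s ≤ k}:
g(0) = mex{} = 0
g(1) = mex{} = 0
g(2) = mex{} = 0
g(3) = mex{} = 0
g(4) = mex{} = 0
g(5) = mex{0} = 1
g(6) = mex{0} = 1
g(7) = mex{0} = 1
g(8) = mex{0} = 1
g(9) = mex{0} = 1
So g(9) = 1.
The value of a disjunctive sum is the nim-sum of the parts.
Combined value = 1 ⊕ 1 = 0.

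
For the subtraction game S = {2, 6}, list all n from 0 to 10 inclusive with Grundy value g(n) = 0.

0, 1, 4, 5, 8, 9

Compute g(0), g(1), … for moves {2, 6}:
g(0) = mex{} = 0
g(1) = mex{} = 0
g(2) = mex{0} = 1
g(3) = mex{0} = 1
g(4) = mex{1} = 0
g(5) = mex{1} = 0
g(6) = mex{0} = 1
g(7) = mex{0} = 1
g(8) = mex{1} = 0
g(9) = mex{1} = 0
g(10) = mex{0} = 1
The P-positions (g = 0) in 0..10 are 0, 1, 4, 5, 8, 9.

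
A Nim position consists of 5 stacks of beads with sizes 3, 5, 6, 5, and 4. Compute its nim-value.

Nim-sum: 3 XOR 5 XOR 6 XOR 5 XOR 4 = 1.

1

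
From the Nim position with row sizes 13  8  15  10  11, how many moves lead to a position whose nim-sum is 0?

Nim-sum: 13 XOR 8 XOR 15 XOR 10 XOR 11 = 11.
The overall nim-sum is X = 11. A row of size p has a winning move iff p XOR X < p (reduce it to p XOR X).
  13: 13 XOR 11 = 6 < 13 — winning move (to 6).
  8: 8 XOR 11 = 3 < 8 — winning move (to 3).
  15: 15 XOR 11 = 4 < 15 — winning move (to 4).
  10: 10 XOR 11 = 1 < 10 — winning move (to 1).
  11: 11 XOR 11 = 0 < 11 — winning move (to 0).
That gives 5 winning moves.

5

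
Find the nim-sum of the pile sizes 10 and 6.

12

Compute the nim-sum pairwise:
10 ⊕ 6 = 12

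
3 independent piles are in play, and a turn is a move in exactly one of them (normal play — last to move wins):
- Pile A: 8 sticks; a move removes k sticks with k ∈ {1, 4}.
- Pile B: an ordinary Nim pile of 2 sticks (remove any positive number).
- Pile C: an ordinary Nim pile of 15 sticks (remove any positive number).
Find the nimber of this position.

12

Build the Grundy sequence for pile A with g(k) = mex{g(k−s) : s ∈ {1, 4}, s ≤ k}:
g(0) = mex{} = 0
g(1) = mex{0} = 1
g(2) = mex{1} = 0
g(3) = mex{0} = 1
g(4) = mex{0,1} = 2
g(5) = mex{1,2} = 0
g(6) = mex{0} = 1
g(7) = mex{1} = 0
g(8) = mex{0,2} = 1
So g(8) = 1.
Pile B is a plain Nim pile of size 2, so its Grundy value is 2.
Pile C is a plain Nim pile of size 15, so its Grundy value is 15.
The value of a disjunctive sum is the nim-sum of the parts.
Combined value = 1 ⊕ 2 ⊕ 15 = 12.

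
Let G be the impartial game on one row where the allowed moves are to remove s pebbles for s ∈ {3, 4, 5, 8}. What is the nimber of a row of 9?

Build the Grundy sequence with g(k) = mex{g(k−s) : s ∈ {3, 4, 5, 8}, s ≤ k}:
k:     0  1  2  3  4  5  6  7  8  9
g(k):  0  0  0  1  1  1  2  2  2  3
So g(9) = 3.

3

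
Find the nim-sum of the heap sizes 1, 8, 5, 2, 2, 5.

Nim-sum: 1 XOR 8 XOR 5 XOR 2 XOR 2 XOR 5 = 9.

9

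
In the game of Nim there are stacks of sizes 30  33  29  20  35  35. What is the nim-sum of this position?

54

Compute the nim-sum pairwise:
30 ^ 33 = 63
63 ^ 29 = 34
34 ^ 20 = 54
54 ^ 35 = 21
21 ^ 35 = 54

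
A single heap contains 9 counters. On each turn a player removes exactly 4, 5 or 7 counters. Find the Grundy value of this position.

2

Compute g(0), g(1), … for moves {4, 5, 7}:
g(0) = mex{} = 0
g(1) = mex{} = 0
g(2) = mex{} = 0
g(3) = mex{} = 0
g(4) = mex{0} = 1
g(5) = mex{0} = 1
g(6) = mex{0} = 1
g(7) = mex{0} = 1
g(8) = mex{0,1} = 2
g(9) = mex{0,1} = 2
So g(9) = 2.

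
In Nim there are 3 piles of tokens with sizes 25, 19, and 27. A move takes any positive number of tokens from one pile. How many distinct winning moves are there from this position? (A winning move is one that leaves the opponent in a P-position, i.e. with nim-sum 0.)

3

Bitwise XOR of the heap sizes:
  11001  (25)
  10011  (19)
  11011  (27)
  -----
  10001  (17)
The overall nim-sum is X = 17. A pile of size p has a winning move iff p XOR X < p (reduce it to p XOR X).
  25: 25 XOR 17 = 8 < 25 — winning move (to 8).
  19: 19 XOR 17 = 2 < 19 — winning move (to 2).
  27: 27 XOR 17 = 10 < 27 — winning move (to 10).
That gives 3 winning moves.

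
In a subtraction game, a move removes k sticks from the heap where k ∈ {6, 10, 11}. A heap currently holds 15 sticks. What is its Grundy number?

2

Grundy values for subtraction set {6, 10, 11}:
k:     0  1  2  3  4  5  6  7  8  9 10 11 12 13 14 15
g(k):  0  0  0  0  0  0  1  1  1  1  1  1  2  2  2  2
So g(15) = 2.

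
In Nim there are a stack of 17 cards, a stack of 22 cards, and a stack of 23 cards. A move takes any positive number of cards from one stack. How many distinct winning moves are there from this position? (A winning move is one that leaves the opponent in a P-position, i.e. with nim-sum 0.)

3

Write each in binary and XOR column by column:
  10001  (17)
  10110  (22)
  10111  (23)
  -----
  10000  (16)
The overall nim-sum is X = 16. A stack of size p has a winning move iff p XOR X < p (reduce it to p XOR X).
  17: 17 XOR 16 = 1 < 17 — winning move (to 1).
  22: 22 XOR 16 = 6 < 22 — winning move (to 6).
  23: 23 XOR 16 = 7 < 23 — winning move (to 7).
That gives 3 winning moves.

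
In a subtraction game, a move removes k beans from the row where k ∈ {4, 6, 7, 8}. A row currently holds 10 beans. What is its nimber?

2

Grundy values for subtraction set {4, 6, 7, 8}:
k:     0  1  2  3  4  5  6  7  8  9 10
g(k):  0  0  0  0  1  1  1  1  2  2  2
So g(10) = 2.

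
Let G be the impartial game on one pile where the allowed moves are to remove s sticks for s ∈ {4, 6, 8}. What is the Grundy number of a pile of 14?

Build the Grundy sequence with g(k) = mex{g(k−s) : s ∈ {4, 6, 8}, s ≤ k}:
g(0) = mex{} = 0
g(1) = mex{} = 0
g(2) = mex{} = 0
g(3) = mex{} = 0
g(4) = mex{0} = 1
g(5) = mex{0} = 1
g(6) = mex{0} = 1
g(7) = mex{0} = 1
g(8) = mex{0,1} = 2
g(9) = mex{0,1} = 2
g(10) = mex{0,1} = 2
g(11) = mex{0,1} = 2
g(12) = mex{1,2} = 0
g(13) = mex{1,2} = 0
g(14) = mex{1,2} = 0
So g(14) = 0.

0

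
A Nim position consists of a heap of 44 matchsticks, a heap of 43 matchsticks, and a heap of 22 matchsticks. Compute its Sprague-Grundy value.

17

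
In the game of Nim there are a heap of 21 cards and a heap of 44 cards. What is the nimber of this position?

Nim-sum: 21 XOR 44 = 57.

57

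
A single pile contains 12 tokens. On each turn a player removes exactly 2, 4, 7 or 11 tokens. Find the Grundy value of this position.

3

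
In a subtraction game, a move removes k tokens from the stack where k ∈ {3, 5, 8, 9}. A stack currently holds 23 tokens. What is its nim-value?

3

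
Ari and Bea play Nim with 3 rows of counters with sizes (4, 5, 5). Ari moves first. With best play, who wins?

Ari wins

Nim-sum: 4 ⊕ 5 ⊕ 5 = 4.
The nim-sum is 4 ≠ 0, so this is an N-position: the player to move can win; Ari has a winning move.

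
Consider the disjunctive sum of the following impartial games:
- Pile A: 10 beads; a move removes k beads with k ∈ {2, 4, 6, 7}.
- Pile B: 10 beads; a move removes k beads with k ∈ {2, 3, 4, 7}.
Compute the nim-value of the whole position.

2

Build the Grundy sequence for pile A with g(k) = mex{g(k−s) : s ∈ {2, 4, 6, 7}, s ≤ k}:
k:     0  1  2  3  4  5  6  7  8  9 10
g(k):  0  0  1  1  2  2  3  3  4  0  0
So g(10) = 0.
For pile B, compute g(0), g(1), … with moves {2, 3, 4, 7}:
g(0) = mex{} = 0
g(1) = mex{} = 0
g(2) = mex{0} = 1
g(3) = mex{0} = 1
g(4) = mex{0,1} = 2
g(5) = mex{0,1} = 2
g(6) = mex{1,2} = 0
g(7) = mex{0,1,2} = 3
g(8) = mex{0,2} = 1
g(9) = mex{0,1,2,3} = 4
g(10) = mex{0,1,3} = 2
So g(10) = 2.
By the Sprague-Grundy theorem, the Grundy value of a sum of independent games is the XOR of the component values.
Combined value = 0 ⊕ 2 = 2.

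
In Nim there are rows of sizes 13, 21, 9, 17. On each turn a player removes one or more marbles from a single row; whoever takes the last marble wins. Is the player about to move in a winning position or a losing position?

Losing position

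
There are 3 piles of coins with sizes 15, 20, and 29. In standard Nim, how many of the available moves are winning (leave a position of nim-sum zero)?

3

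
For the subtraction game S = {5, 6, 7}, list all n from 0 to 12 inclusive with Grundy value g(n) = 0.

Compute g(0), g(1), … for moves {5, 6, 7}:
g(0) = mex{} = 0
g(1) = mex{} = 0
g(2) = mex{} = 0
g(3) = mex{} = 0
g(4) = mex{} = 0
g(5) = mex{0} = 1
g(6) = mex{0} = 1
g(7) = mex{0} = 1
g(8) = mex{0} = 1
g(9) = mex{0} = 1
g(10) = mex{0,1} = 2
g(11) = mex{0,1} = 2
g(12) = mex{1} = 0
The P-positions (g = 0) in 0..12 are 0, 1, 2, 3, 4, 12.

0, 1, 2, 3, 4, 12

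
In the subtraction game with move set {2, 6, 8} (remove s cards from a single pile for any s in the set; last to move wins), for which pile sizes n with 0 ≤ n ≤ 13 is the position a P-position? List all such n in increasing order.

0, 1, 4, 5

Grundy values for subtraction set {2, 6, 8}:
k:     0  1  2  3  4  5  6  7  8  9 10 11 12 13
g(k):  0  0  1  1  0  0  1  1  2  2  3  3  2  2
The P-positions (g = 0) in 0..13 are 0, 1, 4, 5.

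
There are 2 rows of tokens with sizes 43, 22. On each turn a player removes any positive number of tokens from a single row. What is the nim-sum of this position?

61

Compute the nim-sum pairwise:
43 ⊕ 22 = 61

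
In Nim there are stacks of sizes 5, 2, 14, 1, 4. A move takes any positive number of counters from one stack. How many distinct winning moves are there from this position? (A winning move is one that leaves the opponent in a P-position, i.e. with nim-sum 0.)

1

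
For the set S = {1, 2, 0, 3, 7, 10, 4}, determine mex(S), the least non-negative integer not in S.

5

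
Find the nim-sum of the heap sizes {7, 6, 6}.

7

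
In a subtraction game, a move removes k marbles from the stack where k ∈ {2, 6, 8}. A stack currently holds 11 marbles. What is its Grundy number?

3

Compute g(0), g(1), … for moves {2, 6, 8}:
g(0) = mex{} = 0
g(1) = mex{} = 0
g(2) = mex{0} = 1
g(3) = mex{0} = 1
g(4) = mex{1} = 0
g(5) = mex{1} = 0
g(6) = mex{0} = 1
g(7) = mex{0} = 1
g(8) = mex{0,1} = 2
g(9) = mex{0,1} = 2
g(10) = mex{0,1,2} = 3
g(11) = mex{0,1,2} = 3
So g(11) = 3.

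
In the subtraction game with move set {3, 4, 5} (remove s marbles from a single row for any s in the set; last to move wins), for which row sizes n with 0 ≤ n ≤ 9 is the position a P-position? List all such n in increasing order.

0, 1, 2, 8, 9

Compute g(0), g(1), … for moves {3, 4, 5}:
k:     0  1  2  3  4  5  6  7  8  9
g(k):  0  0  0  1  1  1  2  2  0  0
The P-positions (g = 0) in 0..9 are 0, 1, 2, 8, 9.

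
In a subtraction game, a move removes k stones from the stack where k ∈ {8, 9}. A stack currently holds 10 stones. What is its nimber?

1

Grundy values for subtraction set {8, 9}:
k:     0  1  2  3  4  5  6  7  8  9 10
g(k):  0  0  0  0  0  0  0  0  1  1  1
So g(10) = 1.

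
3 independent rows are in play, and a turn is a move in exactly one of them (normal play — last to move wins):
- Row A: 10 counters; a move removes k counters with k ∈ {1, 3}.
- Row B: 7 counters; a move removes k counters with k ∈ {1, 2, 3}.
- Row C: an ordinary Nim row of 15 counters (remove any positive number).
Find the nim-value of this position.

Build the Grundy sequence for row A with g(k) = mex{g(k−s) : s ∈ {1, 3}, s ≤ k}:
k:     0  1  2  3  4  5  6  7  8  9 10
g(k):  0  1  0  1  0  1  0  1  0  1  0
So g(10) = 0.
Grundy values for row B (subtraction set {1, 2, 3}):
k:     0  1  2  3  4  5  6  7
g(k):  0  1  2  3  0  1  2  3
So g(7) = 3.
Row C is a plain Nim row of size 15, so its Grundy value is 15.
The value of a disjunctive sum is the nim-sum of the parts.
Combined value = 0 ⊕ 3 ⊕ 15 = 12.

12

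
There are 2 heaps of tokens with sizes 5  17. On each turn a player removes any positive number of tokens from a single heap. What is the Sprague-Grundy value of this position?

20

Compute the nim-sum pairwise:
5 ^ 17 = 20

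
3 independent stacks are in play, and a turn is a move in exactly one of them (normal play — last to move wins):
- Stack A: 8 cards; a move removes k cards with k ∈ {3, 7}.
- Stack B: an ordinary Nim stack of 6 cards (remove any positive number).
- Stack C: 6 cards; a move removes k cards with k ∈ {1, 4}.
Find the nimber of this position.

5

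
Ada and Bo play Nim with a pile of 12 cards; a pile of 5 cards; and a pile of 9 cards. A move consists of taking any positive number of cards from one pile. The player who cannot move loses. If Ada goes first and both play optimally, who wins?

Bo wins

Nim-sum: 12 ^ 5 ^ 9 = 0.
The nim-sum is 0, so this is a P-position: the player to move is in a losing position under optimal play; Ada is about to move from it and so loses — Bo wins.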